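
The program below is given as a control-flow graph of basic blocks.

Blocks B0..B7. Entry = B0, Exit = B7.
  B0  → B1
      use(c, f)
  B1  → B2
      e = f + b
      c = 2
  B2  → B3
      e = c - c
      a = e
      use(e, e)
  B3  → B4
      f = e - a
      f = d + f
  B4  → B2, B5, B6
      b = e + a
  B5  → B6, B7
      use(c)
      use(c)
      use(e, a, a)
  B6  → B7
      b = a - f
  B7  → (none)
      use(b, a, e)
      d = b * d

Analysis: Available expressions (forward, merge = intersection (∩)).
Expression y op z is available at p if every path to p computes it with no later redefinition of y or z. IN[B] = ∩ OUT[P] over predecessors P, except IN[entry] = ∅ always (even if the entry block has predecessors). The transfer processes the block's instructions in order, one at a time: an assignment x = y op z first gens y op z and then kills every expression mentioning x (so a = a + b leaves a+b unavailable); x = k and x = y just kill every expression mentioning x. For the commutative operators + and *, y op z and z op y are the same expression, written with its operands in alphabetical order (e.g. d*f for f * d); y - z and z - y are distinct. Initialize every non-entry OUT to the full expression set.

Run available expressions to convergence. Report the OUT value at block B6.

Converged values:
  B0:  IN={}  OUT={}
  B1:  IN={}  OUT={b+f}
  B2:  IN={}  OUT={c-c}
  B3:  IN={c-c}  OUT={c-c, e-a}
  B4:  IN={c-c, e-a}  OUT={a+e, c-c, e-a}
  B5:  IN={a+e, c-c, e-a}  OUT={a+e, c-c, e-a}
  B6:  IN={a+e, c-c, e-a}  OUT={a+e, a-f, c-c, e-a}
  B7:  IN={a+e, c-c, e-a}  OUT={a+e, c-c, e-a}

Merge at B6: IN[B6] = OUT[B4] ∩ OUT[B5] = {a+e, c-c, e-a}
Applying B6's transfer function to that IN value gives OUT[B6] (row B6 above).

Answer: {a+e, a-f, c-c, e-a}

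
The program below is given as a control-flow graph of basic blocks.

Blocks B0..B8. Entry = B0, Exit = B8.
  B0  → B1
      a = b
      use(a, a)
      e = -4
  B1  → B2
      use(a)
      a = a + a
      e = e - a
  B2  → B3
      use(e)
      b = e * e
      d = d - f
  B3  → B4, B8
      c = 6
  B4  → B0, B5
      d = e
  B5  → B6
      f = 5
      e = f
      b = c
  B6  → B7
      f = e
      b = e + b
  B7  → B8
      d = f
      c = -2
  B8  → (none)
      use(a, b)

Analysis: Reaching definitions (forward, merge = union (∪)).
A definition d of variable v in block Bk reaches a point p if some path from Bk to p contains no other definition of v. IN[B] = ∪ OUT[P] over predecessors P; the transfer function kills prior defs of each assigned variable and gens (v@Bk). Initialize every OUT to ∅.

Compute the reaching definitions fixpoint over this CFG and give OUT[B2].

Per-block solution:
  B0:  IN={a@B1, b@B2, c@B3, d@B4, e@B1}  OUT={a@B0, b@B2, c@B3, d@B4, e@B0}
  B1:  IN={a@B0, b@B2, c@B3, d@B4, e@B0}  OUT={a@B1, b@B2, c@B3, d@B4, e@B1}
  B2:  IN={a@B1, b@B2, c@B3, d@B4, e@B1}  OUT={a@B1, b@B2, c@B3, d@B2, e@B1}
  B3:  IN={a@B1, b@B2, c@B3, d@B2, e@B1}  OUT={a@B1, b@B2, c@B3, d@B2, e@B1}
  B4:  IN={a@B1, b@B2, c@B3, d@B2, e@B1}  OUT={a@B1, b@B2, c@B3, d@B4, e@B1}
  B5:  IN={a@B1, b@B2, c@B3, d@B4, e@B1}  OUT={a@B1, b@B5, c@B3, d@B4, e@B5, f@B5}
  B6:  IN={a@B1, b@B5, c@B3, d@B4, e@B5, f@B5}  OUT={a@B1, b@B6, c@B3, d@B4, e@B5, f@B6}
  B7:  IN={a@B1, b@B6, c@B3, d@B4, e@B5, f@B6}  OUT={a@B1, b@B6, c@B7, d@B7, e@B5, f@B6}
  B8:  IN={a@B1, b@B2, b@B6, c@B3, c@B7, d@B2, d@B7, e@B1, e@B5, f@B6}  OUT={a@B1, b@B2, b@B6, c@B3, c@B7, d@B2, d@B7, e@B1, e@B5, f@B6}

Merge at B2: IN[B2] = OUT[B1] = {a@B1, b@B2, c@B3, d@B4, e@B1}
Applying B2's transfer function to that IN value gives OUT[B2] (row B2 above).

Answer: {a@B1, b@B2, c@B3, d@B2, e@B1}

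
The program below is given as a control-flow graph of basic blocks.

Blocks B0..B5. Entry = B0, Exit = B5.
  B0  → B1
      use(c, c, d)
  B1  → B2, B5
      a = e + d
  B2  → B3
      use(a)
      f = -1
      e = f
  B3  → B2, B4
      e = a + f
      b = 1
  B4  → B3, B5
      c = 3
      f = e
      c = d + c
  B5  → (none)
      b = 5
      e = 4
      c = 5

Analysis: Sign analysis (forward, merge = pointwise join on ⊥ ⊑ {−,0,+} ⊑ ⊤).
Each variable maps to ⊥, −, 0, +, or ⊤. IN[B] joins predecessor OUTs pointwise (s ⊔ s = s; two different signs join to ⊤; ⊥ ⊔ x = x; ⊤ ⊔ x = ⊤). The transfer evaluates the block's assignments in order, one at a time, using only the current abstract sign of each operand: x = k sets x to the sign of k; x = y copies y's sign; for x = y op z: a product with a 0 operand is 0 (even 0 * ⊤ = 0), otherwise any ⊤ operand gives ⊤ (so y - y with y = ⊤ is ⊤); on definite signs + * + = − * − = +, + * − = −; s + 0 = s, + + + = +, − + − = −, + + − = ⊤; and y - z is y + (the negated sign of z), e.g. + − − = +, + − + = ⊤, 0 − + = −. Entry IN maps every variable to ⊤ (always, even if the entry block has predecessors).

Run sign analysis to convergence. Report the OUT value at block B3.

Answer: {a: ⊤, b: +, c: ⊤, d: ⊤, e: ⊤, f: ⊤}

Trace:
Per-block solution:
  B0: | IN=(all ⊤) | OUT=(all ⊤)
  B1: | IN=(all ⊤) | OUT=(all ⊤)
  B2: | IN=(all ⊤) | OUT={e:-, f:-; rest ⊤}
  B3: | IN=(all ⊤) | OUT={b:+; rest ⊤}
  B4: | IN={b:+; rest ⊤} | OUT={b:+; rest ⊤}
  B5: | IN=(all ⊤) | OUT={b:+, c:+, e:+; rest ⊤}

Merge at B3: IN[B3] = OUT[B2] ⊔ OUT[B4] = {a: ⊤, b: ⊤, c: ⊤, d: ⊤, e: ⊤, f: ⊤}
Applying B3's transfer function to that IN value gives OUT[B3] (row B3 above).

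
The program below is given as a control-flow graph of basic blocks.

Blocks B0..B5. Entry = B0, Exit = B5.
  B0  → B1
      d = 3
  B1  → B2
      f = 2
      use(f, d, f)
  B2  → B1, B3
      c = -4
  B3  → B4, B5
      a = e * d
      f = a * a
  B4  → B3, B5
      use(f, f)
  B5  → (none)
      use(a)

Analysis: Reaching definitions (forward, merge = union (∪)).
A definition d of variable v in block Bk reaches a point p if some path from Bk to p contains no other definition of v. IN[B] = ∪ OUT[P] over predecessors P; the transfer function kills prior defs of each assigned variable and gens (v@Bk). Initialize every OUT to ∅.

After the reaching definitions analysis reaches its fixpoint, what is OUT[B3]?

Answer: {a@B3, c@B2, d@B0, f@B3}

Derivation:
Per-block solution:
  B0:  IN={}  OUT={d@B0}
  B1:  IN={c@B2, d@B0, f@B1}  OUT={c@B2, d@B0, f@B1}
  B2:  IN={c@B2, d@B0, f@B1}  OUT={c@B2, d@B0, f@B1}
  B3:  IN={a@B3, c@B2, d@B0, f@B1, f@B3}  OUT={a@B3, c@B2, d@B0, f@B3}
  B4:  IN={a@B3, c@B2, d@B0, f@B3}  OUT={a@B3, c@B2, d@B0, f@B3}
  B5:  IN={a@B3, c@B2, d@B0, f@B3}  OUT={a@B3, c@B2, d@B0, f@B3}

Merge at B3: IN[B3] = OUT[B2] ⊔ OUT[B4] = {a@B3, c@B2, d@B0, f@B1, f@B3}
Applying B3's transfer function to that IN value gives OUT[B3] (row B3 above).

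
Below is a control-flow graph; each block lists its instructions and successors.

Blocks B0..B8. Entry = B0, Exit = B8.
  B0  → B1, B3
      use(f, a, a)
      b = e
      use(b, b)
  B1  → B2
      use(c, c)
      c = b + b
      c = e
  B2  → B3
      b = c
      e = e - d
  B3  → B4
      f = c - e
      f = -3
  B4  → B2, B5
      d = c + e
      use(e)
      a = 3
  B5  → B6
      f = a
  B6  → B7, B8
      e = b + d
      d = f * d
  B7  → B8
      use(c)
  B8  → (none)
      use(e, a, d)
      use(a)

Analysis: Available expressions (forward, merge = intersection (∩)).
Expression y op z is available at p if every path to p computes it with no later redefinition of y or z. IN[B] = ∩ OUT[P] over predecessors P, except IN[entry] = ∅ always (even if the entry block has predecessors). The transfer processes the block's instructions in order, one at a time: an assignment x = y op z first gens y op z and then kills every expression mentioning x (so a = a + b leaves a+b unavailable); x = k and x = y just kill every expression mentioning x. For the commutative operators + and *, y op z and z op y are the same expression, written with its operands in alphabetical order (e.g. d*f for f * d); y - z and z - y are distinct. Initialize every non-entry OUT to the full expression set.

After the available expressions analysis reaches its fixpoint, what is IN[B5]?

Answer: {c+e, c-e}

Derivation:
Fixpoint table:
  B0: | IN={} | OUT={}
  B1: | IN={} | OUT={b+b}
  B2: | IN={} | OUT={}
  B3: | IN={} | OUT={c-e}
  B4: | IN={c-e} | OUT={c+e, c-e}
  B5: | IN={c+e, c-e} | OUT={c+e, c-e}
  B6: | IN={c+e, c-e} | OUT={}
  B7: | IN={} | OUT={}
  B8: | IN={} | OUT={}

Merge at B5: IN[B5] = OUT[B4] = {c+e, c-e}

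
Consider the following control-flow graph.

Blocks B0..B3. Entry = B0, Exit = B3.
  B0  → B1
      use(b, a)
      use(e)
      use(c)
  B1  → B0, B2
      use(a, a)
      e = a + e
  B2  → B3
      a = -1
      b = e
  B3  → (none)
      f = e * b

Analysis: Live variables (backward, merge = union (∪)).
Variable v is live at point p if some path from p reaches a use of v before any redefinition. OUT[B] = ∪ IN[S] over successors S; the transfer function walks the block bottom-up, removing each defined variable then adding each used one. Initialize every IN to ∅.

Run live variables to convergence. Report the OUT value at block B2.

Per-block solution:
  B0:  IN={a, b, c, e}  OUT={a, b, c, e}
  B1:  IN={a, b, c, e}  OUT={a, b, c, e}
  B2:  IN={e}  OUT={b, e}
  B3:  IN={b, e}  OUT={}

Merge at B2: OUT[B2] = IN[B3] = {b, e}

Answer: {b, e}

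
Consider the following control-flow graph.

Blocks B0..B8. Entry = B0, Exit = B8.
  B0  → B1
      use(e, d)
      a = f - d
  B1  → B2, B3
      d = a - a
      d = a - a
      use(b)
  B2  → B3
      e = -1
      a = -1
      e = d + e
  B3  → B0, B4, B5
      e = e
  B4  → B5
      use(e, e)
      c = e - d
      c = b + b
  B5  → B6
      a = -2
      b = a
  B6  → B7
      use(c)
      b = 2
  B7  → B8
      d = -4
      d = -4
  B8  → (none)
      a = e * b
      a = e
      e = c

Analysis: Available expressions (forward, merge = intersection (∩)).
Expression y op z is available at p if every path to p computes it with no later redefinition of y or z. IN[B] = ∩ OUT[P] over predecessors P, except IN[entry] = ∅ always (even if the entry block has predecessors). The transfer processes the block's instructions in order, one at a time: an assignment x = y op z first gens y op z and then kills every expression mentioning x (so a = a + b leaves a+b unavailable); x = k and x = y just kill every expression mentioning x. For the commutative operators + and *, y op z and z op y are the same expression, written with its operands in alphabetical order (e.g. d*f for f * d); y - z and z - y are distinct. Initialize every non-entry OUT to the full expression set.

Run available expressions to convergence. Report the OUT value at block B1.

Answer: {a-a}

Derivation:
Fixpoint table:
  B0:   IN={}   OUT={f-d}
  B1:   IN={f-d}   OUT={a-a}
  B2:   IN={a-a}   OUT={}
  B3:   IN={}   OUT={}
  B4:   IN={}   OUT={b+b, e-d}
  B5:   IN={}   OUT={}
  B6:   IN={}   OUT={}
  B7:   IN={}   OUT={}
  B8:   IN={}   OUT={}

Merge at B1: IN[B1] = OUT[B0] = {f-d}
Applying B1's transfer function to that IN value gives OUT[B1] (row B1 above).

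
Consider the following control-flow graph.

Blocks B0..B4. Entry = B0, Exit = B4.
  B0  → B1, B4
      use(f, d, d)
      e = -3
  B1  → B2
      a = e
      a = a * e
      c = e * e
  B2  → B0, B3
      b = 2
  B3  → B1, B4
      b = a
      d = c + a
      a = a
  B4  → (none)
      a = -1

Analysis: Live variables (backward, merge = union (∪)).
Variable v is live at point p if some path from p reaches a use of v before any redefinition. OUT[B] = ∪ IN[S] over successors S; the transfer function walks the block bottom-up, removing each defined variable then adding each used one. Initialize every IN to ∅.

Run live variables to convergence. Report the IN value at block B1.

Answer: {d, e, f}

Trace:
Per-block solution:
  B0:  IN={d, f}  OUT={d, e, f}
  B1:  IN={d, e, f}  OUT={a, c, d, e, f}
  B2:  IN={a, c, d, e, f}  OUT={a, c, d, e, f}
  B3:  IN={a, c, e, f}  OUT={d, e, f}
  B4:  IN={}  OUT={}

Merge at B1: OUT[B1] = IN[B2] = {a, c, d, e, f}
Applying B1's transfer function to that OUT value gives IN[B1] (row B1 above).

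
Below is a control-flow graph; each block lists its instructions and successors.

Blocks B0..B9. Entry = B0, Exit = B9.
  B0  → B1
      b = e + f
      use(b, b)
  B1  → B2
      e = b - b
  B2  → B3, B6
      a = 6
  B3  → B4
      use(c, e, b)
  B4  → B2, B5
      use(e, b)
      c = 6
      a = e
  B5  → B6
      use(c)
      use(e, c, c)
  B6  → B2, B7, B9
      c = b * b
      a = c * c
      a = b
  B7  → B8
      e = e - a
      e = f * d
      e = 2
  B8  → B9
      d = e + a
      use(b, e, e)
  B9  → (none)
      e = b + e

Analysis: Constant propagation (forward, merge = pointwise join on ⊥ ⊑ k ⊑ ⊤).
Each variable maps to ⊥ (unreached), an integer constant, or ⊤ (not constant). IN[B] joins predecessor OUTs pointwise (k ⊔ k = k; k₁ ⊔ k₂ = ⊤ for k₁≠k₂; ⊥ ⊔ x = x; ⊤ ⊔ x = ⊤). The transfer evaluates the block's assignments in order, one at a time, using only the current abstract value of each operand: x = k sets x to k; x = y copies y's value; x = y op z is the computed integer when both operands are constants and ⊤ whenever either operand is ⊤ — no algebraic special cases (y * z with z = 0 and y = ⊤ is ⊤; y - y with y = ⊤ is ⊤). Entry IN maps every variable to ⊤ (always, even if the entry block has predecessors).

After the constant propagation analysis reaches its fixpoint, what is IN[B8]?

Per-block solution:
  B0:   IN=(all ⊤)   OUT=(all ⊤)
  B1:   IN=(all ⊤)   OUT=(all ⊤)
  B2:   IN=(all ⊤)   OUT={a:6; rest ⊤}
  B3:   IN={a:6; rest ⊤}   OUT={a:6; rest ⊤}
  B4:   IN={a:6; rest ⊤}   OUT={c:6; rest ⊤}
  B5:   IN={c:6; rest ⊤}   OUT={c:6; rest ⊤}
  B6:   IN=(all ⊤)   OUT=(all ⊤)
  B7:   IN=(all ⊤)   OUT={e:2; rest ⊤}
  B8:   IN={e:2; rest ⊤}   OUT={e:2; rest ⊤}
  B9:   IN=(all ⊤)   OUT=(all ⊤)

Merge at B8: IN[B8] = OUT[B7] = {a: ⊤, b: ⊤, c: ⊤, d: ⊤, e: 2, f: ⊤}

Answer: {a: ⊤, b: ⊤, c: ⊤, d: ⊤, e: 2, f: ⊤}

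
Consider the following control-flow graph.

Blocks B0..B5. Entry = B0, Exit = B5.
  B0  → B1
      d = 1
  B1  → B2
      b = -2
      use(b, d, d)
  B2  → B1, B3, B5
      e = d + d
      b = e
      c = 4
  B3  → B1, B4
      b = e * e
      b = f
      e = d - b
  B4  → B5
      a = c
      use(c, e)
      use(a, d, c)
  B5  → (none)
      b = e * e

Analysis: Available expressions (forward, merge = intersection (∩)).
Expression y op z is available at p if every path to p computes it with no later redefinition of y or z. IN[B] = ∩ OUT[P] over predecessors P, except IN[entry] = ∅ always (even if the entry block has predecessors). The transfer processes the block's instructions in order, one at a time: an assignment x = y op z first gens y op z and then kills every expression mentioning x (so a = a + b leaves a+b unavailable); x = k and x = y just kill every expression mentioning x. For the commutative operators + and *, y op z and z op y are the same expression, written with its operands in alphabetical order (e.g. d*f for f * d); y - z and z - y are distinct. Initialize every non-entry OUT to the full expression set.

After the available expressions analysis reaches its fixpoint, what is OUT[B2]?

Answer: {d+d}

Working:
Fixpoint table:
  B0:   IN={}   OUT={}
  B1:   IN={}   OUT={}
  B2:   IN={}   OUT={d+d}
  B3:   IN={d+d}   OUT={d+d, d-b}
  B4:   IN={d+d, d-b}   OUT={d+d, d-b}
  B5:   IN={d+d}   OUT={d+d, e*e}

Merge at B2: IN[B2] = OUT[B1] = {}
Applying B2's transfer function to that IN value gives OUT[B2] (row B2 above).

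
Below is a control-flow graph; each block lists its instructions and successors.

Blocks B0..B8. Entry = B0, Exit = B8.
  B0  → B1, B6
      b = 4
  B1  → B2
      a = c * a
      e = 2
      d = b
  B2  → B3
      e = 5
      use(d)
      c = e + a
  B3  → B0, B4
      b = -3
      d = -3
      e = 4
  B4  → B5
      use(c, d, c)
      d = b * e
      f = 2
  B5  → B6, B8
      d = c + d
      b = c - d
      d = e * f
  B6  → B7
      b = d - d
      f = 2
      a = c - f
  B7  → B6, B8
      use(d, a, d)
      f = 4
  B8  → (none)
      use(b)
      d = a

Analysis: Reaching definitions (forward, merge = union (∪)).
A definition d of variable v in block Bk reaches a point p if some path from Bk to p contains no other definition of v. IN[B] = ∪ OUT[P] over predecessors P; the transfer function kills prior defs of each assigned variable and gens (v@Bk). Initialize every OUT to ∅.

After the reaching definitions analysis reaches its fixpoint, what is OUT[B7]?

Answer: {a@B6, b@B6, c@B2, d@B3, d@B5, e@B3, f@B7}

Derivation:
Converged values:
  B0: | IN={a@B1, b@B3, c@B2, d@B3, e@B3} | OUT={a@B1, b@B0, c@B2, d@B3, e@B3}
  B1: | IN={a@B1, b@B0, c@B2, d@B3, e@B3} | OUT={a@B1, b@B0, c@B2, d@B1, e@B1}
  B2: | IN={a@B1, b@B0, c@B2, d@B1, e@B1} | OUT={a@B1, b@B0, c@B2, d@B1, e@B2}
  B3: | IN={a@B1, b@B0, c@B2, d@B1, e@B2} | OUT={a@B1, b@B3, c@B2, d@B3, e@B3}
  B4: | IN={a@B1, b@B3, c@B2, d@B3, e@B3} | OUT={a@B1, b@B3, c@B2, d@B4, e@B3, f@B4}
  B5: | IN={a@B1, b@B3, c@B2, d@B4, e@B3, f@B4} | OUT={a@B1, b@B5, c@B2, d@B5, e@B3, f@B4}
  B6: | IN={a@B1, a@B6, b@B0, b@B5, b@B6, c@B2, d@B3, d@B5, e@B3, f@B4, f@B7} | OUT={a@B6, b@B6, c@B2, d@B3, d@B5, e@B3, f@B6}
  B7: | IN={a@B6, b@B6, c@B2, d@B3, d@B5, e@B3, f@B6} | OUT={a@B6, b@B6, c@B2, d@B3, d@B5, e@B3, f@B7}
  B8: | IN={a@B1, a@B6, b@B5, b@B6, c@B2, d@B3, d@B5, e@B3, f@B4, f@B7} | OUT={a@B1, a@B6, b@B5, b@B6, c@B2, d@B8, e@B3, f@B4, f@B7}

Merge at B7: IN[B7] = OUT[B6] = {a@B6, b@B6, c@B2, d@B3, d@B5, e@B3, f@B6}
Applying B7's transfer function to that IN value gives OUT[B7] (row B7 above).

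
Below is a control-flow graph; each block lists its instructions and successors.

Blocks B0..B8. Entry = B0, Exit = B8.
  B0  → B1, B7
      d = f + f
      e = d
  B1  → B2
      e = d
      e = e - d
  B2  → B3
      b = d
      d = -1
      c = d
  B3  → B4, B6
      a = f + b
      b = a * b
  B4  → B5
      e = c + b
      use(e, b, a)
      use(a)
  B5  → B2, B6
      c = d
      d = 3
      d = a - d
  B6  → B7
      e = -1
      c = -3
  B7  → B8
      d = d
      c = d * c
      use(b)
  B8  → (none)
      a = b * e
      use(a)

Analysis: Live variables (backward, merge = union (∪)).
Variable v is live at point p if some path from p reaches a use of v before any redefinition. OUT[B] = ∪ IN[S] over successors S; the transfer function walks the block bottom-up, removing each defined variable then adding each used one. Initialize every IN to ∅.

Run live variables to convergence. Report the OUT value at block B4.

Answer: {a, b, d, f}

Trace:
Converged values:
  B0: | IN={b, c, f} | OUT={b, c, d, e, f}
  B1: | IN={d, f} | OUT={d, f}
  B2: | IN={d, f} | OUT={b, c, d, f}
  B3: | IN={b, c, d, f} | OUT={a, b, c, d, f}
  B4: | IN={a, b, c, d, f} | OUT={a, b, d, f}
  B5: | IN={a, b, d, f} | OUT={b, d, f}
  B6: | IN={b, d} | OUT={b, c, d, e}
  B7: | IN={b, c, d, e} | OUT={b, e}
  B8: | IN={b, e} | OUT={}

Merge at B4: OUT[B4] = IN[B5] = {a, b, d, f}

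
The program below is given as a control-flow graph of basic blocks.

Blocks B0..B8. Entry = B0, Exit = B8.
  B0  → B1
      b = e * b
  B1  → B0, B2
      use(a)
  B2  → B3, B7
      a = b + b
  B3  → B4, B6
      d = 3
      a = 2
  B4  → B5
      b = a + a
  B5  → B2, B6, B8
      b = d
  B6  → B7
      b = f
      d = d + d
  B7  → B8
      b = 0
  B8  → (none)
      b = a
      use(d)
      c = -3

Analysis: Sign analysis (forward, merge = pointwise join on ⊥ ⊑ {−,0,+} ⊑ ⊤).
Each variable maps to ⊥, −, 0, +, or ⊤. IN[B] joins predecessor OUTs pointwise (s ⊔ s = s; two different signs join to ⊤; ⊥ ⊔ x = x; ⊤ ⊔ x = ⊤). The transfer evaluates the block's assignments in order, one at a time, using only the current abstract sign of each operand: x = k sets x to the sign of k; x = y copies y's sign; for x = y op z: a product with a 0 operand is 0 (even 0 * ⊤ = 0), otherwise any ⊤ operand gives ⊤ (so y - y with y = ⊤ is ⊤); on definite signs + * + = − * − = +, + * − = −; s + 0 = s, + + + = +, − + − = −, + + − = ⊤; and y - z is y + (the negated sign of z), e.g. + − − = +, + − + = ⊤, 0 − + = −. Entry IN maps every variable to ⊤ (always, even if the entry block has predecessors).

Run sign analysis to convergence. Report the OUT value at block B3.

Fixpoint table:
  B0:   IN=(all ⊤)   OUT=(all ⊤)
  B1:   IN=(all ⊤)   OUT=(all ⊤)
  B2:   IN=(all ⊤)   OUT=(all ⊤)
  B3:   IN=(all ⊤)   OUT={a:+, d:+; rest ⊤}
  B4:   IN={a:+, d:+; rest ⊤}   OUT={a:+, b:+, d:+; rest ⊤}
  B5:   IN={a:+, b:+, d:+; rest ⊤}   OUT={a:+, b:+, d:+; rest ⊤}
  B6:   IN={a:+, d:+; rest ⊤}   OUT={a:+, d:+; rest ⊤}
  B7:   IN=(all ⊤)   OUT={b:0; rest ⊤}
  B8:   IN=(all ⊤)   OUT={c:-; rest ⊤}

Merge at B3: IN[B3] = OUT[B2] = {a: ⊤, b: ⊤, c: ⊤, d: ⊤, e: ⊤, f: ⊤}
Applying B3's transfer function to that IN value gives OUT[B3] (row B3 above).

Answer: {a: +, b: ⊤, c: ⊤, d: +, e: ⊤, f: ⊤}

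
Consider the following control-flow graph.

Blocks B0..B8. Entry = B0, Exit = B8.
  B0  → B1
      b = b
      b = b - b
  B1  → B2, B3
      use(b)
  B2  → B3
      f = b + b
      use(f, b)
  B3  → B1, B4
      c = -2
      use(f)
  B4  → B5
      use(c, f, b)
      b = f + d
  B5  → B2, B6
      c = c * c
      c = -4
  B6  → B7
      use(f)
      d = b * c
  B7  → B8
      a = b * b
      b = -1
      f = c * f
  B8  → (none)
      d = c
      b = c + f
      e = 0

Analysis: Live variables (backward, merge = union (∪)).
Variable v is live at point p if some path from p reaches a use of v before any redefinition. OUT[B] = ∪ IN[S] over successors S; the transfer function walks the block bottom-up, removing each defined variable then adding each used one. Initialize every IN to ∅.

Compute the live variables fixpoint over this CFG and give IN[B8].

Answer: {c, f}

Derivation:
Fixpoint table:
  B0: | IN={b, d, f} | OUT={b, d, f}
  B1: | IN={b, d, f} | OUT={b, d, f}
  B2: | IN={b, d} | OUT={b, d, f}
  B3: | IN={b, d, f} | OUT={b, c, d, f}
  B4: | IN={b, c, d, f} | OUT={b, c, d, f}
  B5: | IN={b, c, d, f} | OUT={b, c, d, f}
  B6: | IN={b, c, f} | OUT={b, c, f}
  B7: | IN={b, c, f} | OUT={c, f}
  B8: | IN={c, f} | OUT={}

B8 is the boundary node: OUT[B8] = {}
Applying B8's transfer function to that OUT value gives IN[B8] (row B8 above).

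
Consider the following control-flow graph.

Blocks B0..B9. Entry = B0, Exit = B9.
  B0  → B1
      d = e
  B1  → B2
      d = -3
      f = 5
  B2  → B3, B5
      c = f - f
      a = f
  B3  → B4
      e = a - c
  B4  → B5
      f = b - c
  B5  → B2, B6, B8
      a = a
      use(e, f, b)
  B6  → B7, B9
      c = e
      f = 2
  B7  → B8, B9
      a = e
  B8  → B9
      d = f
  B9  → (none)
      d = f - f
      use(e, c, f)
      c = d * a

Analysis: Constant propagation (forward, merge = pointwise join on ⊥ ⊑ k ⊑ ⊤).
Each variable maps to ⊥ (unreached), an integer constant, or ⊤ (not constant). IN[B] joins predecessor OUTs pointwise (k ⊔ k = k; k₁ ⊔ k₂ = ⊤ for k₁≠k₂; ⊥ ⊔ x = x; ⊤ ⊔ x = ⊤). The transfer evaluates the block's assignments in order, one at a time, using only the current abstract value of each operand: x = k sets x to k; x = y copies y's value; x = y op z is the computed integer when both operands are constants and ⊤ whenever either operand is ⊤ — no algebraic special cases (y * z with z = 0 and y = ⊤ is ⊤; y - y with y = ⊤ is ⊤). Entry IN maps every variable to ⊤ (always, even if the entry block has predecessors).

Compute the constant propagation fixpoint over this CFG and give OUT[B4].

Converged values:
  B0:  IN=(all ⊤)  OUT=(all ⊤)
  B1:  IN=(all ⊤)  OUT={d:-3, f:5; rest ⊤}
  B2:  IN={d:-3; rest ⊤}  OUT={d:-3; rest ⊤}
  B3:  IN={d:-3; rest ⊤}  OUT={d:-3; rest ⊤}
  B4:  IN={d:-3; rest ⊤}  OUT={d:-3; rest ⊤}
  B5:  IN={d:-3; rest ⊤}  OUT={d:-3; rest ⊤}
  B6:  IN={d:-3; rest ⊤}  OUT={d:-3, f:2; rest ⊤}
  B7:  IN={d:-3, f:2; rest ⊤}  OUT={d:-3, f:2; rest ⊤}
  B8:  IN={d:-3; rest ⊤}  OUT=(all ⊤)
  B9:  IN=(all ⊤)  OUT=(all ⊤)

Merge at B4: IN[B4] = OUT[B3] = {a: ⊤, b: ⊤, c: ⊤, d: -3, e: ⊤, f: ⊤}
Applying B4's transfer function to that IN value gives OUT[B4] (row B4 above).

Answer: {a: ⊤, b: ⊤, c: ⊤, d: -3, e: ⊤, f: ⊤}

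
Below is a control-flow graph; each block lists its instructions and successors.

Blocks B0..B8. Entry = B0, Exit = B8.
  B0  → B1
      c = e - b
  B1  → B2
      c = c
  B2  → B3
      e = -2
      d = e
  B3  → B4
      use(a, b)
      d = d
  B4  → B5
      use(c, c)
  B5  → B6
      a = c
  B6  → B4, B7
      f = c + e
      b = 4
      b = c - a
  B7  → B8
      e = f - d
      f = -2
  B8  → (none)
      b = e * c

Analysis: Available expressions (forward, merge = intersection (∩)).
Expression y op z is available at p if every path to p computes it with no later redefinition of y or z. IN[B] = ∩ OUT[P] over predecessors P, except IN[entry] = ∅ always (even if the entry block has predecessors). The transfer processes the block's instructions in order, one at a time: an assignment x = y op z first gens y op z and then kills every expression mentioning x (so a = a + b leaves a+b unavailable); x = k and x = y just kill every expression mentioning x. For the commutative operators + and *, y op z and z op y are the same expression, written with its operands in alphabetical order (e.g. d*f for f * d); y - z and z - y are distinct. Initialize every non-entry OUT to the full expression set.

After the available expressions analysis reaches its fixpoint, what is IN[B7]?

Answer: {c+e, c-a}

Working:
Converged values:
  B0: | IN={} | OUT={e-b}
  B1: | IN={e-b} | OUT={e-b}
  B2: | IN={e-b} | OUT={}
  B3: | IN={} | OUT={}
  B4: | IN={} | OUT={}
  B5: | IN={} | OUT={}
  B6: | IN={} | OUT={c+e, c-a}
  B7: | IN={c+e, c-a} | OUT={c-a}
  B8: | IN={c-a} | OUT={c*e, c-a}

Merge at B7: IN[B7] = OUT[B6] = {c+e, c-a}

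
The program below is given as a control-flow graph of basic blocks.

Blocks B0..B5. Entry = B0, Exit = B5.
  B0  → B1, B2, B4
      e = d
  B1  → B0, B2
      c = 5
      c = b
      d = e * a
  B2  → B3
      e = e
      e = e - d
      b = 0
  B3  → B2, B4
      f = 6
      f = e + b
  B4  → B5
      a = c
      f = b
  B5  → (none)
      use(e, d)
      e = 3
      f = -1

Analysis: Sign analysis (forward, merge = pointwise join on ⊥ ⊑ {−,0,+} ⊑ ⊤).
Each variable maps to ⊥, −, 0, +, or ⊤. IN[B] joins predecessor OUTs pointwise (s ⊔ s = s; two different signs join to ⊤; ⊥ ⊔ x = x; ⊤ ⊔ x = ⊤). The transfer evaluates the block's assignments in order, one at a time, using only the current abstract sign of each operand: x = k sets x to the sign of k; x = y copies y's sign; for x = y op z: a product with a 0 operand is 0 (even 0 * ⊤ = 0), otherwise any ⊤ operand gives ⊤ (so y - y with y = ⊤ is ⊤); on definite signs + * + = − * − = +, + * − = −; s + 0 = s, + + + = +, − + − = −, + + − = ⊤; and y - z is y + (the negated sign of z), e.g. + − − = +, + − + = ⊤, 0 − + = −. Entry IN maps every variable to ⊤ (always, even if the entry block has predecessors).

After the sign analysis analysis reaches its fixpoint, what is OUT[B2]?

Answer: {a: ⊤, b: 0, c: ⊤, d: ⊤, e: ⊤, f: ⊤}

Working:
Fixpoint table:
  B0: | IN=(all ⊤) | OUT=(all ⊤)
  B1: | IN=(all ⊤) | OUT=(all ⊤)
  B2: | IN=(all ⊤) | OUT={b:0; rest ⊤}
  B3: | IN={b:0; rest ⊤} | OUT={b:0; rest ⊤}
  B4: | IN=(all ⊤) | OUT=(all ⊤)
  B5: | IN=(all ⊤) | OUT={e:+, f:-; rest ⊤}

Merge at B2: IN[B2] = OUT[B0] ⊔ OUT[B1] ⊔ OUT[B3] = {a: ⊤, b: ⊤, c: ⊤, d: ⊤, e: ⊤, f: ⊤}
Applying B2's transfer function to that IN value gives OUT[B2] (row B2 above).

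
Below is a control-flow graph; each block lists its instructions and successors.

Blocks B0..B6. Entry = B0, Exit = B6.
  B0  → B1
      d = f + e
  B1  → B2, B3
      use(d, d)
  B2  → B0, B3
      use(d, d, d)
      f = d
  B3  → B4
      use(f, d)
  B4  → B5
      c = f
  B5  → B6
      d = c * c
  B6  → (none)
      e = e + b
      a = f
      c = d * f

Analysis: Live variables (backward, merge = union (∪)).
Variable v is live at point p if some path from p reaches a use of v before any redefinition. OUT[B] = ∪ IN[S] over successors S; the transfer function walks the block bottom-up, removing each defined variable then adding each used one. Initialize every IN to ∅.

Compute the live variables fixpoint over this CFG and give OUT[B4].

Fixpoint table:
  B0: | IN={b, e, f} | OUT={b, d, e, f}
  B1: | IN={b, d, e, f} | OUT={b, d, e, f}
  B2: | IN={b, d, e} | OUT={b, d, e, f}
  B3: | IN={b, d, e, f} | OUT={b, e, f}
  B4: | IN={b, e, f} | OUT={b, c, e, f}
  B5: | IN={b, c, e, f} | OUT={b, d, e, f}
  B6: | IN={b, d, e, f} | OUT={}

Merge at B4: OUT[B4] = IN[B5] = {b, c, e, f}

Answer: {b, c, e, f}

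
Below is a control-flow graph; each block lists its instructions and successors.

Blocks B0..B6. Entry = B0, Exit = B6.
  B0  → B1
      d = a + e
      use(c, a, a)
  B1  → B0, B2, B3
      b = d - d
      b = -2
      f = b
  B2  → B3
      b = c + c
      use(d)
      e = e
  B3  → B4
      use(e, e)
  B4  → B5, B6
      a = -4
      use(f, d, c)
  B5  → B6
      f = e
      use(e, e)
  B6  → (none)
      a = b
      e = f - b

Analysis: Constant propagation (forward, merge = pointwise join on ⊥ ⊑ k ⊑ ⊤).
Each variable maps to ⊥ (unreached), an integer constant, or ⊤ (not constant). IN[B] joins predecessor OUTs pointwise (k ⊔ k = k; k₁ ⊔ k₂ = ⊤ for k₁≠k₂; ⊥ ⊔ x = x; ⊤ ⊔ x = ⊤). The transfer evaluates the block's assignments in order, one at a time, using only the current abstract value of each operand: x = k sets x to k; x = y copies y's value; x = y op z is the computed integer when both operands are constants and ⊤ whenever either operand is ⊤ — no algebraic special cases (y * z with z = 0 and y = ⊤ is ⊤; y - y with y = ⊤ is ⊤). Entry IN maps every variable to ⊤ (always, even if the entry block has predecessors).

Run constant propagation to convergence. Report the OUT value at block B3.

Answer: {a: ⊤, b: ⊤, c: ⊤, d: ⊤, e: ⊤, f: -2}

Trace:
Converged values:
  B0:  IN=(all ⊤)  OUT=(all ⊤)
  B1:  IN=(all ⊤)  OUT={b:-2, f:-2; rest ⊤}
  B2:  IN={b:-2, f:-2; rest ⊤}  OUT={f:-2; rest ⊤}
  B3:  IN={f:-2; rest ⊤}  OUT={f:-2; rest ⊤}
  B4:  IN={f:-2; rest ⊤}  OUT={a:-4, f:-2; rest ⊤}
  B5:  IN={a:-4, f:-2; rest ⊤}  OUT={a:-4; rest ⊤}
  B6:  IN={a:-4; rest ⊤}  OUT=(all ⊤)

Merge at B3: IN[B3] = OUT[B1] ⊔ OUT[B2] = {a: ⊤, b: ⊤, c: ⊤, d: ⊤, e: ⊤, f: -2}
Applying B3's transfer function to that IN value gives OUT[B3] (row B3 above).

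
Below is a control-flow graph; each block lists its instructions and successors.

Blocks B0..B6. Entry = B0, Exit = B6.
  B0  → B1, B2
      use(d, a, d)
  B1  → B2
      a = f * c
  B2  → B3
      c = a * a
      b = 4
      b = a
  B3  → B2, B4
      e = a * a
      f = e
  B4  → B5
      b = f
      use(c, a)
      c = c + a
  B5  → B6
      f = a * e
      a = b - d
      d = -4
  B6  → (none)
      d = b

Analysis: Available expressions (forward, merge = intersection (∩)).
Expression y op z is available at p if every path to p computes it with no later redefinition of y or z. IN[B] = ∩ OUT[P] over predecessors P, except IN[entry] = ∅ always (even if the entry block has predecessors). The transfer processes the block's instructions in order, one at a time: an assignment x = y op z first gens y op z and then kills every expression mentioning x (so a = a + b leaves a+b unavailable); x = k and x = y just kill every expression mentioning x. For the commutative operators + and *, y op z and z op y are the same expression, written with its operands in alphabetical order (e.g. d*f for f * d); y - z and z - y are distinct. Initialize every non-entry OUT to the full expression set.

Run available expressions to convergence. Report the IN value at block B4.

Answer: {a*a}

Derivation:
Converged values:
  B0: | IN={} | OUT={}
  B1: | IN={} | OUT={c*f}
  B2: | IN={} | OUT={a*a}
  B3: | IN={a*a} | OUT={a*a}
  B4: | IN={a*a} | OUT={a*a}
  B5: | IN={a*a} | OUT={}
  B6: | IN={} | OUT={}

Merge at B4: IN[B4] = OUT[B3] = {a*a}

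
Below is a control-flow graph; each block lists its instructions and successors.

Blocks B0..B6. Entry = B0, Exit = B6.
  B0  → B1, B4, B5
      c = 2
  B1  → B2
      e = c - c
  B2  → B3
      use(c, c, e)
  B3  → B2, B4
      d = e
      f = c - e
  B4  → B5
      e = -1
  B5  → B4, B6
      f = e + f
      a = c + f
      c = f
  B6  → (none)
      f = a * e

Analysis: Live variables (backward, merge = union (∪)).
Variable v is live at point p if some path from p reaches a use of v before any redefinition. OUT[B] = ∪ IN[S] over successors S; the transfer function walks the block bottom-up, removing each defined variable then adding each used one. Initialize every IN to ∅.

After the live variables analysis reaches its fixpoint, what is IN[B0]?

Converged values:
  B0: | IN={e, f} | OUT={c, e, f}
  B1: | IN={c} | OUT={c, e}
  B2: | IN={c, e} | OUT={c, e}
  B3: | IN={c, e} | OUT={c, e, f}
  B4: | IN={c, f} | OUT={c, e, f}
  B5: | IN={c, e, f} | OUT={a, c, e, f}
  B6: | IN={a, e} | OUT={}

Merge at B0: OUT[B0] = IN[B1] ⊔ IN[B4] ⊔ IN[B5] = {c, e, f}
Applying B0's transfer function to that OUT value gives IN[B0] (row B0 above).

Answer: {e, f}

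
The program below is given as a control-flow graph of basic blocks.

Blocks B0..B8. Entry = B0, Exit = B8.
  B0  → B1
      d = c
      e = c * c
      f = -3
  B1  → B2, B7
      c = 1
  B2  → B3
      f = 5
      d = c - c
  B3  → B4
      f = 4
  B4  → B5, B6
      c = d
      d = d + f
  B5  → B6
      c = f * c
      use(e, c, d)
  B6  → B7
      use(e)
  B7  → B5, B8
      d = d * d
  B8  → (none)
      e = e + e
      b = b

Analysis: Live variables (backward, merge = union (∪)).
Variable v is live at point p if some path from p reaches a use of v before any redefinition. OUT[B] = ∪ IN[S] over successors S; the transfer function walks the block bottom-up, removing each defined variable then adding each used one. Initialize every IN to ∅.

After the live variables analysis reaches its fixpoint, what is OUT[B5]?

Per-block solution:
  B0:   IN={b, c}   OUT={b, d, e, f}
  B1:   IN={b, d, e, f}   OUT={b, c, d, e, f}
  B2:   IN={b, c, e}   OUT={b, d, e}
  B3:   IN={b, d, e}   OUT={b, d, e, f}
  B4:   IN={b, d, e, f}   OUT={b, c, d, e, f}
  B5:   IN={b, c, d, e, f}   OUT={b, c, d, e, f}
  B6:   IN={b, c, d, e, f}   OUT={b, c, d, e, f}
  B7:   IN={b, c, d, e, f}   OUT={b, c, d, e, f}
  B8:   IN={b, e}   OUT={}

Merge at B5: OUT[B5] = IN[B6] = {b, c, d, e, f}

Answer: {b, c, d, e, f}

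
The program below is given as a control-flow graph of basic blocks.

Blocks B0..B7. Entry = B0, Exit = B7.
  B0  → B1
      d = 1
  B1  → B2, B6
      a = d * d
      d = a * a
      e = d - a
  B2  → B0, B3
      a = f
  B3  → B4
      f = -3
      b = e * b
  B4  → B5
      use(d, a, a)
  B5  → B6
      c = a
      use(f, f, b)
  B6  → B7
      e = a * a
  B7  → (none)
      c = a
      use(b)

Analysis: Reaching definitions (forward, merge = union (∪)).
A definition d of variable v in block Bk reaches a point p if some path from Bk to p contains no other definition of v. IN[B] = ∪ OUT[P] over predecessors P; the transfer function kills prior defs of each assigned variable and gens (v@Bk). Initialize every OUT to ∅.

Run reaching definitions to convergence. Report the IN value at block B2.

Answer: {a@B1, d@B1, e@B1}

Derivation:
Per-block solution:
  B0: | IN={a@B2, d@B1, e@B1} | OUT={a@B2, d@B0, e@B1}
  B1: | IN={a@B2, d@B0, e@B1} | OUT={a@B1, d@B1, e@B1}
  B2: | IN={a@B1, d@B1, e@B1} | OUT={a@B2, d@B1, e@B1}
  B3: | IN={a@B2, d@B1, e@B1} | OUT={a@B2, b@B3, d@B1, e@B1, f@B3}
  B4: | IN={a@B2, b@B3, d@B1, e@B1, f@B3} | OUT={a@B2, b@B3, d@B1, e@B1, f@B3}
  B5: | IN={a@B2, b@B3, d@B1, e@B1, f@B3} | OUT={a@B2, b@B3, c@B5, d@B1, e@B1, f@B3}
  B6: | IN={a@B1, a@B2, b@B3, c@B5, d@B1, e@B1, f@B3} | OUT={a@B1, a@B2, b@B3, c@B5, d@B1, e@B6, f@B3}
  B7: | IN={a@B1, a@B2, b@B3, c@B5, d@B1, e@B6, f@B3} | OUT={a@B1, a@B2, b@B3, c@B7, d@B1, e@B6, f@B3}

Merge at B2: IN[B2] = OUT[B1] = {a@B1, d@B1, e@B1}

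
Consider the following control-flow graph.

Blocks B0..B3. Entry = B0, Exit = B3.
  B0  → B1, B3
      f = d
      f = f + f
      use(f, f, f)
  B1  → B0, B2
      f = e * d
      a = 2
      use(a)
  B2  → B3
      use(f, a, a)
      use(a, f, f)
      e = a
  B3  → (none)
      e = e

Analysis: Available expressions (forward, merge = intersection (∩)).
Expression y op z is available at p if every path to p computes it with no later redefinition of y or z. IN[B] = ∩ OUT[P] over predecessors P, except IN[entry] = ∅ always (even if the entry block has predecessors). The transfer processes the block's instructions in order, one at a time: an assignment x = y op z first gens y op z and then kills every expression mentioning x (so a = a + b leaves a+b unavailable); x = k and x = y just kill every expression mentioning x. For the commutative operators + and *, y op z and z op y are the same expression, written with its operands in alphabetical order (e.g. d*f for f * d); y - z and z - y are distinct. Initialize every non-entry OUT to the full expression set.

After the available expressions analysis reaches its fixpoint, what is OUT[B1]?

Answer: {d*e}

Trace:
Converged values:
  B0:  IN={}  OUT={}
  B1:  IN={}  OUT={d*e}
  B2:  IN={d*e}  OUT={}
  B3:  IN={}  OUT={}

Merge at B1: IN[B1] = OUT[B0] = {}
Applying B1's transfer function to that IN value gives OUT[B1] (row B1 above).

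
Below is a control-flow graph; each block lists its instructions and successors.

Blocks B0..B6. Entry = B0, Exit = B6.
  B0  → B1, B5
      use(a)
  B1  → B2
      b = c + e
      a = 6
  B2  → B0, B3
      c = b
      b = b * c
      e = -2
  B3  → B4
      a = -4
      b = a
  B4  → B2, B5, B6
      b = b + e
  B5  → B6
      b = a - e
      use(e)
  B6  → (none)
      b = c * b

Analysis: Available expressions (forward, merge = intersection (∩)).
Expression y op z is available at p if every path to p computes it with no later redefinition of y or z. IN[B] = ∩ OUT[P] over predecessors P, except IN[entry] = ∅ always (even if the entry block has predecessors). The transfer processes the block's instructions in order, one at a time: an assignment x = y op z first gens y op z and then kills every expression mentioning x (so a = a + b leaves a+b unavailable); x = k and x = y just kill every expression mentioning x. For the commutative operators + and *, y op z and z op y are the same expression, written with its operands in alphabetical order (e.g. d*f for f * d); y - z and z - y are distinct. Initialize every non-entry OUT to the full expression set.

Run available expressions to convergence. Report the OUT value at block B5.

Converged values:
  B0:   IN={}   OUT={}
  B1:   IN={}   OUT={c+e}
  B2:   IN={}   OUT={}
  B3:   IN={}   OUT={}
  B4:   IN={}   OUT={}
  B5:   IN={}   OUT={a-e}
  B6:   IN={}   OUT={}

Merge at B5: IN[B5] = OUT[B0] ∩ OUT[B4] = {}
Applying B5's transfer function to that IN value gives OUT[B5] (row B5 above).

Answer: {a-e}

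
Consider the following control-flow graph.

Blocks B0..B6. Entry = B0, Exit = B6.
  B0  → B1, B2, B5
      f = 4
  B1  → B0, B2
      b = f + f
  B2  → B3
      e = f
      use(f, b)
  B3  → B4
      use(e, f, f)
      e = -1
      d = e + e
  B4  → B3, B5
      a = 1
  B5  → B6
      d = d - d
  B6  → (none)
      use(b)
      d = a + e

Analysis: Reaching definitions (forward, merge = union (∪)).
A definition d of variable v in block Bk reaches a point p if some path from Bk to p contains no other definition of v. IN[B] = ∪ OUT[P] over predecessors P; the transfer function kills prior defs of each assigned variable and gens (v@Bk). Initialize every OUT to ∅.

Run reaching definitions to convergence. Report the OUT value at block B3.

Answer: {a@B4, b@B1, d@B3, e@B3, f@B0}

Trace:
Converged values:
  B0: | IN={b@B1, f@B0} | OUT={b@B1, f@B0}
  B1: | IN={b@B1, f@B0} | OUT={b@B1, f@B0}
  B2: | IN={b@B1, f@B0} | OUT={b@B1, e@B2, f@B0}
  B3: | IN={a@B4, b@B1, d@B3, e@B2, e@B3, f@B0} | OUT={a@B4, b@B1, d@B3, e@B3, f@B0}
  B4: | IN={a@B4, b@B1, d@B3, e@B3, f@B0} | OUT={a@B4, b@B1, d@B3, e@B3, f@B0}
  B5: | IN={a@B4, b@B1, d@B3, e@B3, f@B0} | OUT={a@B4, b@B1, d@B5, e@B3, f@B0}
  B6: | IN={a@B4, b@B1, d@B5, e@B3, f@B0} | OUT={a@B4, b@B1, d@B6, e@B3, f@B0}

Merge at B3: IN[B3] = OUT[B2] ⊔ OUT[B4] = {a@B4, b@B1, d@B3, e@B2, e@B3, f@B0}
Applying B3's transfer function to that IN value gives OUT[B3] (row B3 above).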